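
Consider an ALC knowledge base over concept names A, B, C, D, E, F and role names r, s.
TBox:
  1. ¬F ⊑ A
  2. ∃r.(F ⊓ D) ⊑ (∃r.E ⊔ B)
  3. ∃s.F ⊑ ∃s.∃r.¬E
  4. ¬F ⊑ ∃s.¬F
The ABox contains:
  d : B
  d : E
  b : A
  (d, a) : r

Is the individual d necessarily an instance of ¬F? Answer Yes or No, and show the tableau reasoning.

No

1. d : ¬F?  L(d) = {B, E} ∪ {F}
   open: L(d) ⊇ {B, E, F, ∀r.(¬F ⊔ ¬D), ∀s.¬F} — d ∉ ¬F possible
2. Hence d : ¬F: not entailed.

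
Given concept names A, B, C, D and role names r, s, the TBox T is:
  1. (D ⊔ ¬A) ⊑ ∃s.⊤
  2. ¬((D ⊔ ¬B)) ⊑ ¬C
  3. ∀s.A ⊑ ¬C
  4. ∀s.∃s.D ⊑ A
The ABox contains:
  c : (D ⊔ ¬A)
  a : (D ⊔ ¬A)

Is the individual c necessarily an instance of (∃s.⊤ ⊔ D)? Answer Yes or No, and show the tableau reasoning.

Yes

1. c : (∃s.⊤ ⊔ D)?  L(c) = {(D ⊔ ¬A)} ∪ {(∀s.⊥ ⊓ ¬D)}
   clash {A, ¬A} at c — c ∈ (∃s.⊤ ⊔ D)
2. Hence c : (∃s.⊤ ⊔ D): entailed.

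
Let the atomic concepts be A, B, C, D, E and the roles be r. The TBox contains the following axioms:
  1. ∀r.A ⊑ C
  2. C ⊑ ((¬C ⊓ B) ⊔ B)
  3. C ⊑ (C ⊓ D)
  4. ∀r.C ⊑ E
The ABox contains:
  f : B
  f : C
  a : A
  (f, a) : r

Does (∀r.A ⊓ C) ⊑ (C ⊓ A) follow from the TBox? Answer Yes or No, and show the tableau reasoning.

No

1. (∀r.A ⊓ C) ⊑ (C ⊓ A)  ⇔  ((∀r.A ⊓ C) ⊓ (¬C ⊔ ¬A)) unsat w.r.t. T
   apply at x₀: C⊑((¬C ⊓ B) ⊔ B); C⊑(C ⊓ D)
   open: L(x₀) ⊇ {B, C, D, ¬A, ∀r.A, …} (+ ∃-successors)
2. Hence (∀r.A ⊓ C) ⊑ (C ⊓ A): not entailed.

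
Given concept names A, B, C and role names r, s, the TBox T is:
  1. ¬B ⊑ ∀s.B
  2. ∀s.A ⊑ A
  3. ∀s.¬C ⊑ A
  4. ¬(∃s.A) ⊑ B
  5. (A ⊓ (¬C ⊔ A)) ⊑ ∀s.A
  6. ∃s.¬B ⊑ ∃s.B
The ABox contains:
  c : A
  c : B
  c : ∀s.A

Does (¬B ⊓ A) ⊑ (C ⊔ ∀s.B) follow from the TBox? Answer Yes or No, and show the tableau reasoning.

Yes

1. (¬B ⊓ A) ⊑ (C ⊔ ∀s.B)  ⇔  ((¬B ⊓ A) ⊓ (¬C ⊓ ∃s.¬B)) unsat w.r.t. T
   all branches close; clash {B, ¬B} at x₀
2. Hence (¬B ⊓ A) ⊑ (C ⊔ ∀s.B): entailed.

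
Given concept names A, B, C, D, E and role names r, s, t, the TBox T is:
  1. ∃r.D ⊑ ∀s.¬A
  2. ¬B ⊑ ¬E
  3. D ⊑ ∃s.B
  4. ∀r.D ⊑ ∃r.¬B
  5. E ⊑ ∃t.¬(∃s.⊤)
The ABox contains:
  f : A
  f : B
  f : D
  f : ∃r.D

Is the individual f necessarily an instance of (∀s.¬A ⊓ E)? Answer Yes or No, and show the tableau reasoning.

1. f : (∀s.¬A ⊓ E)?  L(f) = {A, B, D, ∃r.D} ∪ {(∃s.A ⊔ ¬E)}
   apply at f: ∃r.D⊑∀s.¬A; D⊑∃s.B
   open: L(f) ⊇ {A, B, D, ¬E, ∀s.¬A, …} (+ ∃-successors) — f ∉ (∀s.¬A ⊓ E) possible
2. Hence f : (∀s.¬A ⊓ E): not entailed.

No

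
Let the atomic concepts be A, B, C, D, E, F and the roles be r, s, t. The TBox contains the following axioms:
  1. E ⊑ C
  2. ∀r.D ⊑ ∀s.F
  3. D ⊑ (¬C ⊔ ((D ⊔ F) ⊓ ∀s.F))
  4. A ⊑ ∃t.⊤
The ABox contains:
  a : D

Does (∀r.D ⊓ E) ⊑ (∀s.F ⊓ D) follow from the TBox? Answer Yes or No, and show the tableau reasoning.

1. (∀r.D ⊓ E) ⊑ (∀s.F ⊓ D)  ⇔  ((∀r.D ⊓ E) ⊓ (∃s.¬F ⊔ ¬D)) unsat w.r.t. T
   apply at x₀: E⊑C; ∀r.D⊑∀s.F
   open: L(x₀) ⊇ {C, E, ¬A, ¬D, ∀r.D, …}
2. Hence (∀r.D ⊓ E) ⊑ (∀s.F ⊓ D): not entailed.

No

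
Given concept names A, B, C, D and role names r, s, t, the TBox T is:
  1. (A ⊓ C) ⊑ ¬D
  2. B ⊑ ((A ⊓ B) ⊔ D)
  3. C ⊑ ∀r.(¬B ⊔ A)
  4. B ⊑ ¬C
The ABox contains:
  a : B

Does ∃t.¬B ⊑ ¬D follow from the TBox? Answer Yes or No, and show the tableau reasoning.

1. ∃t.¬B ⊑ ¬D  ⇔  (∃t.¬B ⊓ D) unsat w.r.t. T
   open: L(x₀) ⊇ {D, ¬A, ¬B, ¬C, ∃t.¬B} (+ ∃-successors)
2. Hence ∃t.¬B ⊑ ¬D: not entailed.

No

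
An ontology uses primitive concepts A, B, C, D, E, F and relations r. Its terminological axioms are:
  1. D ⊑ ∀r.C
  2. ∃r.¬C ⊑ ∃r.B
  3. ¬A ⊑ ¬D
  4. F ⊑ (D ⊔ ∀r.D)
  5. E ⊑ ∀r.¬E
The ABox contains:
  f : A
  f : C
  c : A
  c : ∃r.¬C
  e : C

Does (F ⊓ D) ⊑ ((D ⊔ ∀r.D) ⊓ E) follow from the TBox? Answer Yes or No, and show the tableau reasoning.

No

1. (F ⊓ D) ⊑ ((D ⊔ ∀r.D) ⊓ E)  ⇔  ((F ⊓ D) ⊓ ((¬D ⊓ ∃r.¬D) ⊔ ¬E)) unsat w.r.t. T
   apply at x₀: D⊑∀r.C; F⊑(D ⊔ ∀r.D)
   open: L(x₀) ⊇ {A, D, F, ¬E, ∀r.C}
2. Hence (F ⊓ D) ⊑ ((D ⊔ ∀r.D) ⊓ E): not entailed.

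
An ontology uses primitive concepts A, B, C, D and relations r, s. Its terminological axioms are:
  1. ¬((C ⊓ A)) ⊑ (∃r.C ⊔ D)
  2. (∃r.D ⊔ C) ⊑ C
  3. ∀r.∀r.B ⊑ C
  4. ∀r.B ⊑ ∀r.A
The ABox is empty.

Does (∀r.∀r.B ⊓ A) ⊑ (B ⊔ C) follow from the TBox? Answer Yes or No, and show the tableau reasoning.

1. (∀r.∀r.B ⊓ A) ⊑ (B ⊔ C)  ⇔  ((∀r.∀r.B ⊓ A) ⊓ (¬B ⊓ ¬C)) unsat w.r.t. T
   all branches close; clash {C, ¬C} at x₀
2. Hence (∀r.∀r.B ⊓ A) ⊑ (B ⊔ C): entailed.

Yes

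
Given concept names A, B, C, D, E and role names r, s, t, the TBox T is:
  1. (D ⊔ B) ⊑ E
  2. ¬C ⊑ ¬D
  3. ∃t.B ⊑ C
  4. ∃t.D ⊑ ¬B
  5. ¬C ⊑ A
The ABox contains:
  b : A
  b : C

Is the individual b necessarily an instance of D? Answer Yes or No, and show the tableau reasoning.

No

1. b : D?  L(b) = {A, C} ∪ {¬D}
   open: L(b) ⊇ {A, C, ¬B, ¬D} — b ∉ D possible
2. Hence b : D: not entailed.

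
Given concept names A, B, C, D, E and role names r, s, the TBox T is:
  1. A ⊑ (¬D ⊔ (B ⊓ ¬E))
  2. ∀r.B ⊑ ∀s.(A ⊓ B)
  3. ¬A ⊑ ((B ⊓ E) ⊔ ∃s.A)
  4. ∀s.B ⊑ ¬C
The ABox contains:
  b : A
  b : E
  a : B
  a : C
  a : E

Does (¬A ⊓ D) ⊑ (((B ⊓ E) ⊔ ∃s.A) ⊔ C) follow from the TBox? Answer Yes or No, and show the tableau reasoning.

Yes

1. (¬A ⊓ D) ⊑ (((B ⊓ E) ⊔ ∃s.A) ⊔ C)  ⇔  ((¬A ⊓ D) ⊓ (((¬B ⊔ ¬E) ⊓ ∀s.¬A) ⊓ ¬C)) unsat w.r.t. T
   all branches close; clash {A, ¬A} at an ∃-successor
2. Hence (¬A ⊓ D) ⊑ (((B ⊓ E) ⊔ ∃s.A) ⊔ C): entailed.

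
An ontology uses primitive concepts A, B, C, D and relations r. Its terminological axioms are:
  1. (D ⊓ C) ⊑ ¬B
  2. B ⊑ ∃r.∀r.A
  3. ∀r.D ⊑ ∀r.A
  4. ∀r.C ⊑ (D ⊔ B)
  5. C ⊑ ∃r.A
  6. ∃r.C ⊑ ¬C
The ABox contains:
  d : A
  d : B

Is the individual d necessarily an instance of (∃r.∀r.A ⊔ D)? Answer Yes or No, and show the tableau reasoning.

1. d : (∃r.∀r.A ⊔ D)?  L(d) = {A, B} ∪ {(∀r.∃r.¬A ⊓ ¬D)}
   clash {B, ¬B} at d — d ∈ (∃r.∀r.A ⊔ D)
2. Hence d : (∃r.∀r.A ⊔ D): entailed.

Yes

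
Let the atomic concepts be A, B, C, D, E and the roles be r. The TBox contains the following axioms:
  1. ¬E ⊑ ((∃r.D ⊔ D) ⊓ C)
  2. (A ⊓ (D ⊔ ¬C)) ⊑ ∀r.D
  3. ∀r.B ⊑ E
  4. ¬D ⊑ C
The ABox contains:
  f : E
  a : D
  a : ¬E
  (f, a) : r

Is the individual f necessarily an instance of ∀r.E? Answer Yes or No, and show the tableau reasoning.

No

1. f : ∀r.E?  L(f) = {E} ∪ {∃r.¬E}
   open: L(f) ⊇ {D, E, ¬A, ∃r.¬E} (+ ∃-successors) — f ∉ ∀r.E possible
2. Hence f : ∀r.E: not entailed.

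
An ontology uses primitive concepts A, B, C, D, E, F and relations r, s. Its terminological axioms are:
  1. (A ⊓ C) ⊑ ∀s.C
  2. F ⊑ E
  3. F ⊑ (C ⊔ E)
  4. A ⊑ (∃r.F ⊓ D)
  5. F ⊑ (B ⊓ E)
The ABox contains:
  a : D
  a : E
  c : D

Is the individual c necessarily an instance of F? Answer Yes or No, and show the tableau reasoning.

1. c : F?  L(c) = {D} ∪ {¬F}
   open: L(c) ⊇ {D, ¬A, ¬F} — c ∉ F possible
2. Hence c : F: not entailed.

No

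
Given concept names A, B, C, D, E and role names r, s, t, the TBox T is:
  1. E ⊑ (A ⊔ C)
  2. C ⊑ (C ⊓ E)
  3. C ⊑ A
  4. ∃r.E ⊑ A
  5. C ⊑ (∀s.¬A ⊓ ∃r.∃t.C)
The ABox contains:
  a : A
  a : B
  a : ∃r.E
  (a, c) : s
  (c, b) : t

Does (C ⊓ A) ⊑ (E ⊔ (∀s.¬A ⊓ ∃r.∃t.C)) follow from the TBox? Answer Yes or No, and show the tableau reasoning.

Yes

1. (C ⊓ A) ⊑ (E ⊔ (∀s.¬A ⊓ ∃r.∃t.C))  ⇔  ((C ⊓ A) ⊓ (¬E ⊓ (∃s.A ⊔ ∀r.∀t.¬C))) unsat w.r.t. T
   all branches close; clash {E, ¬E} at x₀
2. Hence (C ⊓ A) ⊑ (E ⊔ (∀s.¬A ⊓ ∃r.∃t.C)): entailed.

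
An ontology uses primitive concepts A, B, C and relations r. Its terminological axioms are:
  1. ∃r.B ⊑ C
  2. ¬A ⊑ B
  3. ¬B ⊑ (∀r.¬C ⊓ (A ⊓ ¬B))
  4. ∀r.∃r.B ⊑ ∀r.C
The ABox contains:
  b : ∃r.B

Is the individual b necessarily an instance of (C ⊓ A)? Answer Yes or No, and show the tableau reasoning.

No

1. b : (C ⊓ A)?  L(b) = {∃r.B} ∪ {(¬C ⊔ ¬A)}
   apply at b: ∃r.B⊑C
   open: L(b) ⊇ {B, C, ¬A, ∃r.B, ∃r.∀r.¬B} (+ ∃-successors) — b ∉ (C ⊓ A) possible
2. Hence b : (C ⊓ A): not entailed.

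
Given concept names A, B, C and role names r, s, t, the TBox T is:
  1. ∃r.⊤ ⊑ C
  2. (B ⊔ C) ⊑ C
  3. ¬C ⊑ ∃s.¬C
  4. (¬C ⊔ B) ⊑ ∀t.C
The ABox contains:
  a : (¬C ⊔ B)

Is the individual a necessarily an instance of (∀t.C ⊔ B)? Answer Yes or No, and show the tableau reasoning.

Yes

1. a : (∀t.C ⊔ B)?  L(a) = {(¬C ⊔ B)} ∪ {(∃t.¬C ⊓ ¬B)}
   clash {B, ¬B} at a — a ∈ (∀t.C ⊔ B)
2. Hence a : (∀t.C ⊔ B): entailed.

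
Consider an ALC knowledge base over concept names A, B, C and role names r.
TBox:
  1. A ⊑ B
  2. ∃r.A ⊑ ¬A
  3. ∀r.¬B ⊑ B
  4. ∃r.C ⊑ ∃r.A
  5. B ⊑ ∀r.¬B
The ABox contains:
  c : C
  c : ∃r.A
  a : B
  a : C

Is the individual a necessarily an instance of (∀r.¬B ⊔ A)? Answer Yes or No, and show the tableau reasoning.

1. a : (∀r.¬B ⊔ A)?  L(a) = {B, C} ∪ {(∃r.B ⊓ ¬A)}
   clash {B, ¬B} at an ∃-successor — a ∈ (∀r.¬B ⊔ A)
2. Hence a : (∀r.¬B ⊔ A): entailed.

Yes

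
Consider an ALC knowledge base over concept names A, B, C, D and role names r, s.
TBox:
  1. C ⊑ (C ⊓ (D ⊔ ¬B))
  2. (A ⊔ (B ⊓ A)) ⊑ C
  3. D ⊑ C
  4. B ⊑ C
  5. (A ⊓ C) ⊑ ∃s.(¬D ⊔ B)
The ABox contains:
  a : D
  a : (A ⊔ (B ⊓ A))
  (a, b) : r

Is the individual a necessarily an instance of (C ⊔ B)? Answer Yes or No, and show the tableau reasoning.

1. a : (C ⊔ B)?  L(a) = {D, (A ⊔ (B ⊓ A))} ∪ {(¬C ⊓ ¬B)}
   clash {B, ¬B} at a — a ∈ (C ⊔ B)
2. Hence a : (C ⊔ B): entailed.

Yes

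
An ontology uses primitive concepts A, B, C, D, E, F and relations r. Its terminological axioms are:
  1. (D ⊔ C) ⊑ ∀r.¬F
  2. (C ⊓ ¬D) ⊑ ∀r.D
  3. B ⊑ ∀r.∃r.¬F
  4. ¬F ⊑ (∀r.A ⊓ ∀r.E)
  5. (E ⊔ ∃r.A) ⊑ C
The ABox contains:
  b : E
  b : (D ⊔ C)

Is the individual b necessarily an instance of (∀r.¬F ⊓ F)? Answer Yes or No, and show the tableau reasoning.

No

1. b : (∀r.¬F ⊓ F)?  L(b) = {E, (D ⊔ C)} ∪ {(∃r.F ⊔ ¬F)}
   apply at b: (D ⊔ C)⊑∀r.¬F
   open: L(b) ⊇ {C, D, E, ¬B, ¬F, …} — b ∉ (∀r.¬F ⊓ F) possible
2. Hence b : (∀r.¬F ⊓ F): not entailed.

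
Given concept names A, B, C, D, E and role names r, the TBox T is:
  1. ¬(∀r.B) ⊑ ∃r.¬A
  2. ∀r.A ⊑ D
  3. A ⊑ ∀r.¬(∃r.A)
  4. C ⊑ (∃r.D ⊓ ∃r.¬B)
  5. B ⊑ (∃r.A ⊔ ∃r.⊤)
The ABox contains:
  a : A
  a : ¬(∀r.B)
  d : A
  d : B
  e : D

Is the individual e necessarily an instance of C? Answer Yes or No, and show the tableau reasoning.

1. e : C?  L(e) = {D} ∪ {¬C}
   open: L(e) ⊇ {D, ¬A, ¬B, ¬C, ∀r.B} — e ∉ C possible
2. Hence e : C: not entailed.

No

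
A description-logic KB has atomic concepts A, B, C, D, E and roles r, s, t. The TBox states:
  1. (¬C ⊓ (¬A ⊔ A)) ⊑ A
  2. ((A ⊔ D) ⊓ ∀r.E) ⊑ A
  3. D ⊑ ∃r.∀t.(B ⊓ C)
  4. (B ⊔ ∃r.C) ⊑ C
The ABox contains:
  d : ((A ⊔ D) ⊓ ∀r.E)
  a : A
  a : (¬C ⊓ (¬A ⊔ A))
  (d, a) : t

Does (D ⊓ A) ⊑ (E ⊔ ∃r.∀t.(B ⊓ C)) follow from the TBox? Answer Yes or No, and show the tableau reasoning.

Yes

1. (D ⊓ A) ⊑ (E ⊔ ∃r.∀t.(B ⊓ C))  ⇔  ((D ⊓ A) ⊓ (¬E ⊓ ∀r.∃t.(¬B ⊔ ¬C))) unsat w.r.t. T
   all branches close; clash {C, ¬C} at an ∃-successor
2. Hence (D ⊓ A) ⊑ (E ⊔ ∃r.∀t.(B ⊓ C)): entailed.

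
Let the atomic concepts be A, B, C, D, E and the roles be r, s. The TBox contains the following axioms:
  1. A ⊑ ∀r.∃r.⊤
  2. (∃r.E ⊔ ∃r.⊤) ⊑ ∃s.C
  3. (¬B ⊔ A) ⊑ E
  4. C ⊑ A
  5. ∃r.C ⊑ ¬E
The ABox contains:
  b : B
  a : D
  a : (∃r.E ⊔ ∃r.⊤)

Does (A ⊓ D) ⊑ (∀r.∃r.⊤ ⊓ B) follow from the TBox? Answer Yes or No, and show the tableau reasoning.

1. (A ⊓ D) ⊑ (∀r.∃r.⊤ ⊓ B)  ⇔  ((A ⊓ D) ⊓ (∃r.∀r.⊥ ⊔ ¬B)) unsat w.r.t. T
   apply at x₀: A⊑∀r.∃r.⊤
   open: L(x₀) ⊇ {A, D, E, ¬B, ∀r.¬C, …}
2. Hence (A ⊓ D) ⊑ (∀r.∃r.⊤ ⊓ B): not entailed.

No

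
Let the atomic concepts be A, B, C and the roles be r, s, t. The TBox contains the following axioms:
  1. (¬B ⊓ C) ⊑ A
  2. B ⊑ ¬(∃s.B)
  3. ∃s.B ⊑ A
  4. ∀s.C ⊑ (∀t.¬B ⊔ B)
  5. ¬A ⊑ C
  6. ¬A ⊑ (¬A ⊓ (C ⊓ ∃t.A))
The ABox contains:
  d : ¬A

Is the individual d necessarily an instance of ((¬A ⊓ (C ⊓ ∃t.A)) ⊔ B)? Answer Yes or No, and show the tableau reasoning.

1. d : ((¬A ⊓ (C ⊓ ∃t.A)) ⊔ B)?  L(d) = {¬A} ∪ {((A ⊔ (¬C ⊔ ∀t.¬A)) ⊓ ¬B)}
   clash {A, ¬A} at d — d ∈ ((¬A ⊓ (C ⊓ ∃t.A)) ⊔ B)
2. Hence d : ((¬A ⊓ (C ⊓ ∃t.A)) ⊔ B): entailed.

Yes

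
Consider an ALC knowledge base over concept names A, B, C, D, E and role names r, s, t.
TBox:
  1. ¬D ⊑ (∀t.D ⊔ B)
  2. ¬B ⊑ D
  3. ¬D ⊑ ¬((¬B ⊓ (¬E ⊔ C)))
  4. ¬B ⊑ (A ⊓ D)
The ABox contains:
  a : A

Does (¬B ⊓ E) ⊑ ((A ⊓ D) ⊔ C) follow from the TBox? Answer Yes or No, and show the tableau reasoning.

Yes

1. (¬B ⊓ E) ⊑ ((A ⊓ D) ⊔ C)  ⇔  ((¬B ⊓ E) ⊓ ((¬A ⊔ ¬D) ⊓ ¬C)) unsat w.r.t. T
   all branches close; clash {D, ¬D} at x₀
2. Hence (¬B ⊓ E) ⊑ ((A ⊓ D) ⊔ C): entailed.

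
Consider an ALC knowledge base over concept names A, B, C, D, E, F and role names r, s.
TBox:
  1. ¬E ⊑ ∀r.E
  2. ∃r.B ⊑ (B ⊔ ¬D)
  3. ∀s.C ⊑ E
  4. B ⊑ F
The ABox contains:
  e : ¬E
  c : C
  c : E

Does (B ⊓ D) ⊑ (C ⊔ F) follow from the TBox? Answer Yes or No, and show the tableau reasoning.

1. (B ⊓ D) ⊑ (C ⊔ F)  ⇔  ((B ⊓ D) ⊓ (¬C ⊓ ¬F)) unsat w.r.t. T
   all branches close; clash {F, ¬F} at x₀
2. Hence (B ⊓ D) ⊑ (C ⊔ F): entailed.

Yes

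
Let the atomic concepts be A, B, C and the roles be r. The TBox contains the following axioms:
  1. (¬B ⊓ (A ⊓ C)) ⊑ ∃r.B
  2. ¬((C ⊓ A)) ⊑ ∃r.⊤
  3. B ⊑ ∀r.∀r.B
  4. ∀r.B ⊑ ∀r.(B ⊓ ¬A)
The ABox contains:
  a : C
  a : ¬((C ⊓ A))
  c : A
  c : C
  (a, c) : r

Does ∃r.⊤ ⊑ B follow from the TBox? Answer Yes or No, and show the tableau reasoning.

1. ∃r.⊤ ⊑ B  ⇔  (∃r.⊤ ⊓ ¬B) unsat w.r.t. T
   open: L(x₀) ⊇ {¬A, ¬B, ∃r.¬B, ∃r.⊤} (+ ∃-successors)
2. Hence ∃r.⊤ ⊑ B: not entailed.

No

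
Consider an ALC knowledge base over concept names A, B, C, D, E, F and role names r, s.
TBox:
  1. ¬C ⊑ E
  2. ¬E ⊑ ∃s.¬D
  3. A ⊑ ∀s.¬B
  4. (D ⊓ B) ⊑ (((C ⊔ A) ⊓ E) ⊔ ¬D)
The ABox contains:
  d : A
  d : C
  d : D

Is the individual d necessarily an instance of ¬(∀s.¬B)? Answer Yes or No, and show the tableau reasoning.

1. d : ¬(∀s.¬B)?  L(d) = {A, C, D} ∪ {∀s.¬B}
   open: L(d) ⊇ {A, C, D, E, ¬B, …} — d ∉ ¬(∀s.¬B) possible
2. Hence d : ¬(∀s.¬B): not entailed.

No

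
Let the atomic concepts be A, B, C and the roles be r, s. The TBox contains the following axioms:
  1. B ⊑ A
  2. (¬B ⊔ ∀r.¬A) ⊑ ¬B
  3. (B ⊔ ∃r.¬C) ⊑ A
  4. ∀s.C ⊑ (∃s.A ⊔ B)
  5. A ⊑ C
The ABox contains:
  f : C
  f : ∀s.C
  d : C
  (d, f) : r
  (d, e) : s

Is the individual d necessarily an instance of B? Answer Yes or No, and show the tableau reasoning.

No

1. d : B?  L(d) = {C} ∪ {¬B}
   open: L(d) ⊇ {C, ¬B, ∀r.C, ∃s.¬C} (+ ∃-successors) — d ∉ B possible
2. Hence d : B: not entailed.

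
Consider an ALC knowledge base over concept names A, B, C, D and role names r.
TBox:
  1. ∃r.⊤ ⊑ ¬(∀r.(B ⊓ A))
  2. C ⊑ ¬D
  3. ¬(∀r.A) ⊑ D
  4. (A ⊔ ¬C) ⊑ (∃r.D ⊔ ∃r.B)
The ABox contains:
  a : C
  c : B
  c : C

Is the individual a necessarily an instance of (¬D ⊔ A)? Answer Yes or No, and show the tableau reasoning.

Yes

1. a : (¬D ⊔ A)?  L(a) = {C} ∪ {(D ⊓ ¬A)}
   clash {D, ¬D} at a — a ∈ (¬D ⊔ A)
2. Hence a : (¬D ⊔ A): entailed.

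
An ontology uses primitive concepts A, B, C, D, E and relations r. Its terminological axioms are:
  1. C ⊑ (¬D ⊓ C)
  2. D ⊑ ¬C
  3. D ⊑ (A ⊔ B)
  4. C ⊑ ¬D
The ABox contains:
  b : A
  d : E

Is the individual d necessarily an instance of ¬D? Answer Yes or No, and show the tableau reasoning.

1. d : ¬D?  L(d) = {E} ∪ {D}
   apply at d: D⊑¬C; D⊑(A ⊔ B)
   open: L(d) ⊇ {A, D, E, ¬C} — d ∉ ¬D possible
2. Hence d : ¬D: not entailed.

No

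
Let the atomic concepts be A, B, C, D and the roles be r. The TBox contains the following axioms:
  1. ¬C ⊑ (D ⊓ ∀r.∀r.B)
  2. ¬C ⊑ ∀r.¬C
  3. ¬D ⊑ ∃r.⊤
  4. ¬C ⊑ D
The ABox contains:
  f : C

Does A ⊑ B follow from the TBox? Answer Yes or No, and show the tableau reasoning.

No

1. A ⊑ B  ⇔  (A ⊓ ¬B) unsat w.r.t. T
   open: L(x₀) ⊇ {A, C, D, ¬B}
2. Hence A ⊑ B: not entailed.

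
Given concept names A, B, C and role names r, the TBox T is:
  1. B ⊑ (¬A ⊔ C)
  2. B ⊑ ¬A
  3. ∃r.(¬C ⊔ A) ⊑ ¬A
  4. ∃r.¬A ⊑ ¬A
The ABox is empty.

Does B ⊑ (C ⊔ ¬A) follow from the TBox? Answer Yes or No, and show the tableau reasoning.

1. B ⊑ (C ⊔ ¬A)  ⇔  (B ⊓ (¬C ⊓ A)) unsat w.r.t. T
   all branches close; clash {A, ¬A} at x₀
2. Hence B ⊑ (C ⊔ ¬A): entailed.

Yes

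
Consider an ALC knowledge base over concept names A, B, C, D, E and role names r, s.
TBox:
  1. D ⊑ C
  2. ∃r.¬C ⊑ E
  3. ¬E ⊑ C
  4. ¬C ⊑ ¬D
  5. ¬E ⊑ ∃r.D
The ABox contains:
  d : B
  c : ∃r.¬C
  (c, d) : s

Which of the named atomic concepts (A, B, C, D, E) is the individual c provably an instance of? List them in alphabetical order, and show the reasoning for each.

{E}

1. c : A?  L(c) = {∃r.¬C} ∪ {¬A}
   apply at c: ∃r.¬C⊑E
   open: L(c) ⊇ {C, E, ¬A, ∃r.¬C} (+ ∃-successors) — c ∉ A possible
2. c : B?  L(c) = {∃r.¬C} ∪ {¬B}
   apply at c: ∃r.¬C⊑E
   open: L(c) ⊇ {C, E, ¬B, ∃r.¬C} (+ ∃-successors) — c ∉ B possible
3. c : C?  L(c) = {∃r.¬C} ∪ {¬C}
   apply at c: ∃r.¬C⊑E; ¬C⊑¬D
   open: L(c) ⊇ {E, ¬C, ¬D, ∃r.¬C} (+ ∃-successors) — c ∉ C possible
4. c : D?  L(c) = {∃r.¬C} ∪ {¬D}
   apply at c: ∃r.¬C⊑E
   open: L(c) ⊇ {E, ¬D, ∃r.¬C} (+ ∃-successors) — c ∉ D possible
5. c : E?  L(c) = {∃r.¬C} ∪ {¬E}
   clash {E, ¬E} at c — c ∈ E
6. Entailed for c: {E}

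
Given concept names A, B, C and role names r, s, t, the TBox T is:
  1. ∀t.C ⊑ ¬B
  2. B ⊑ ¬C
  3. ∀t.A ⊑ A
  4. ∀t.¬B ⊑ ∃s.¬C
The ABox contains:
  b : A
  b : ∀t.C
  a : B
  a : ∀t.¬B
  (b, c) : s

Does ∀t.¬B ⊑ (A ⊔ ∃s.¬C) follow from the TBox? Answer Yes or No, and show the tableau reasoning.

1. ∀t.¬B ⊑ (A ⊔ ∃s.¬C)  ⇔  (∀t.¬B ⊓ (¬A ⊓ ∀s.C)) unsat w.r.t. T
   all branches close; clash {A, ¬A} at x₀
2. Hence ∀t.¬B ⊑ (A ⊔ ∃s.¬C): entailed.

Yes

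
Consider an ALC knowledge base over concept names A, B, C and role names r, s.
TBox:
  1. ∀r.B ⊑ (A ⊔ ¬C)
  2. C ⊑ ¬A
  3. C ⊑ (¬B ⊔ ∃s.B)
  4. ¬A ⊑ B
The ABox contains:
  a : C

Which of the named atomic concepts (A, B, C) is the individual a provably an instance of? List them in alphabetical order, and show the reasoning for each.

{B, C}

1. a : A?  L(a) = {C} ∪ {¬A}
   apply at a: C⊑(¬B ⊔ ∃s.B); ¬A⊑B
   open: L(a) ⊇ {B, C, ¬A, ∃r.¬B, ∃s.B} (+ ∃-successors) — a ∉ A possible
2. a : B?  L(a) = {C} ∪ {¬B}
   clash {B, ¬B} at a — a ∈ B
3. a : C?  L(a) = {C} ∪ {¬C}
   clash {C, ¬C} at a — a ∈ C
4. Entailed for a: {B, C}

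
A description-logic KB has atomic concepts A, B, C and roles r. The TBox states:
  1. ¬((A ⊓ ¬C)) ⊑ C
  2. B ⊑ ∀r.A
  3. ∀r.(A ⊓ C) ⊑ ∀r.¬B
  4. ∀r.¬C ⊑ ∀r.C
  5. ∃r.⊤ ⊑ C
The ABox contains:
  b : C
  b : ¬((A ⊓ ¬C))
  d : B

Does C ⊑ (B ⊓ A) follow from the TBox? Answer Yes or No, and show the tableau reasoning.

No

1. C ⊑ (B ⊓ A)  ⇔  (C ⊓ (¬B ⊔ ¬A)) unsat w.r.t. T
   open: L(x₀) ⊇ {C, ¬B, ∃r.(¬A ⊔ ¬C), ∃r.C} (+ ∃-successors)
2. Hence C ⊑ (B ⊓ A): not entailed.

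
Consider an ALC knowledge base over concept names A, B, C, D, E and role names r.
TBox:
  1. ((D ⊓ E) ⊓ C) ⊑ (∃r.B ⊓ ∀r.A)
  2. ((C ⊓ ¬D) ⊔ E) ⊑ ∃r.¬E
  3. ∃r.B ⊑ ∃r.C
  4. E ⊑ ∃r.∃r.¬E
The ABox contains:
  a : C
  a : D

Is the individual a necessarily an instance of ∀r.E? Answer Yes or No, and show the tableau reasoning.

1. a : ∀r.E?  L(a) = {C, D} ∪ {∃r.¬E}
   open: L(a) ⊇ {C, D, ¬E, ∀r.¬B, ∃r.¬E} (+ ∃-successors) — a ∉ ∀r.E possible
2. Hence a : ∀r.E: not entailed.

No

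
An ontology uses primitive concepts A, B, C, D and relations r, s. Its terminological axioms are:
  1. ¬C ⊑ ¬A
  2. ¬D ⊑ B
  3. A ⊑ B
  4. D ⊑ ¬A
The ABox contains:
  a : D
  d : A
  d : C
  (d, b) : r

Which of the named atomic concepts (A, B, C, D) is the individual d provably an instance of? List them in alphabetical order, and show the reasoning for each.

{A, B, C}

1. d : A?  L(d) = {A, C} ∪ {¬A}
   clash {A, ¬A} at d — d ∈ A
2. d : B?  L(d) = {A, C} ∪ {¬B}
   clash {B, ¬B} at d — d ∈ B
3. d : C?  L(d) = {A, C} ∪ {¬C}
   clash {C, ¬C} at d — d ∈ C
4. d : D?  L(d) = {A, C} ∪ {¬D}
   apply at d: ¬D⊑B; A⊑B
   open: L(d) ⊇ {A, B, C, ¬D} — d ∉ D possible
5. Entailed for d: {A, B, C}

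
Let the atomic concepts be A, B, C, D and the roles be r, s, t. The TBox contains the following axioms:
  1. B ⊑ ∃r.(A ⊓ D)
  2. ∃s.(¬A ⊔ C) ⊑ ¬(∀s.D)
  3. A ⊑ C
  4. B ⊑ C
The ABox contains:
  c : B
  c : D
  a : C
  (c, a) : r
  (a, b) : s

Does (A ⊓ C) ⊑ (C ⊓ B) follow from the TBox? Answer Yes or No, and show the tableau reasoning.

No

1. (A ⊓ C) ⊑ (C ⊓ B)  ⇔  ((A ⊓ C) ⊓ (¬C ⊔ ¬B)) unsat w.r.t. T
   open: L(x₀) ⊇ {A, C, ¬B, ∀s.(A ⊓ ¬C)}
2. Hence (A ⊓ C) ⊑ (C ⊓ B): not entailed.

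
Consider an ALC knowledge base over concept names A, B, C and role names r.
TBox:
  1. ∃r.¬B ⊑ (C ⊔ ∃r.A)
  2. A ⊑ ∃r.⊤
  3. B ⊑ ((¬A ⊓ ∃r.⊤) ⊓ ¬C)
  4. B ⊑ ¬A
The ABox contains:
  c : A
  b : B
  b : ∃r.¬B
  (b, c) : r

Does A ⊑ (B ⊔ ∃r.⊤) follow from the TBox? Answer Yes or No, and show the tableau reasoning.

Yes

1. A ⊑ (B ⊔ ∃r.⊤)  ⇔  (A ⊓ (¬B ⊓ ∀r.⊥)) unsat w.r.t. T
   all branches close; clash ⊥ at an ∃-successor
2. Hence A ⊑ (B ⊔ ∃r.⊤): entailed.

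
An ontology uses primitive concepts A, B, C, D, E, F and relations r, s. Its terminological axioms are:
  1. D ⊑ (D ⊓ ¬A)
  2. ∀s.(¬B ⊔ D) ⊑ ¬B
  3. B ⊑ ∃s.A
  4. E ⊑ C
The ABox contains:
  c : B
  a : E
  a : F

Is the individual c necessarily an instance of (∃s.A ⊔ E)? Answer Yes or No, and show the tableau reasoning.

Yes

1. c : (∃s.A ⊔ E)?  L(c) = {B} ∪ {(∀s.¬A ⊓ ¬E)}
   clash {B, ¬B} at c — c ∈ (∃s.A ⊔ E)
2. Hence c : (∃s.A ⊔ E): entailed.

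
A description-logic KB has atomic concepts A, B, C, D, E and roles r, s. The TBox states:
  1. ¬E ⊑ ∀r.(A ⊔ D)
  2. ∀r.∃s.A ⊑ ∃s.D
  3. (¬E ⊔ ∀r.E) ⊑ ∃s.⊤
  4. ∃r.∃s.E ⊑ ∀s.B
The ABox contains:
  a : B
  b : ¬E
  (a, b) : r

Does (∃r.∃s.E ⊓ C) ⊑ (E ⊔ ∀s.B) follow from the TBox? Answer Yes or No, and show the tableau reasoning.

1. (∃r.∃s.E ⊓ C) ⊑ (E ⊔ ∀s.B)  ⇔  ((∃r.∃s.E ⊓ C) ⊓ (¬E ⊓ ∃s.¬B)) unsat w.r.t. T
   all branches close; clash {B, ¬B} at an ∃-successor
2. Hence (∃r.∃s.E ⊓ C) ⊑ (E ⊔ ∀s.B): entailed.

Yes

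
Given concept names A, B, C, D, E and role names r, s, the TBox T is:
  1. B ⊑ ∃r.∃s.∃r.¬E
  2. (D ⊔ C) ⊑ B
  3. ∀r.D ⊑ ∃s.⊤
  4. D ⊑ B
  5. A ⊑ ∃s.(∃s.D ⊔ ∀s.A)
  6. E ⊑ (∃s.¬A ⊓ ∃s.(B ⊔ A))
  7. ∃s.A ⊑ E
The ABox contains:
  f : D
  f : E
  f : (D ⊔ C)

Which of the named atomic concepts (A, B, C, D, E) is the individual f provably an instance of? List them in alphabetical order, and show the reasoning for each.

{B, D, E}

1. f : A?  L(f) = {D, E, (D ⊔ C)} ∪ {¬A}
   apply at f: (D ⊔ C)⊑B; D⊑B; E⊑(∃s.¬A ⊓ ∃s.(B ⊔ A))
   open: L(f) ⊇ {B, D, E, ¬A, ∃r.¬D, …} (+ ∃-successors) — f ∉ A possible
2. f : B?  L(f) = {D, E, (D ⊔ C)} ∪ {¬B}
   clash {B, ¬B} at f — f ∈ B
3. f : C?  L(f) = {D, E, (D ⊔ C)} ∪ {¬C}
   apply at f: (D ⊔ C)⊑B; D⊑B; E⊑(∃s.¬A ⊓ ∃s.(B ⊔ A))
   open: L(f) ⊇ {B, D, E, ¬A, ¬C, …} (+ ∃-successors) — f ∉ C possible
4. f : D?  L(f) = {D, E, (D ⊔ C)} ∪ {¬D}
   clash {D, ¬D} at f — f ∈ D
5. f : E?  L(f) = {D, E, (D ⊔ C)} ∪ {¬E}
   clash {E, ¬E} at f — f ∈ E
6. Entailed for f: {B, D, E}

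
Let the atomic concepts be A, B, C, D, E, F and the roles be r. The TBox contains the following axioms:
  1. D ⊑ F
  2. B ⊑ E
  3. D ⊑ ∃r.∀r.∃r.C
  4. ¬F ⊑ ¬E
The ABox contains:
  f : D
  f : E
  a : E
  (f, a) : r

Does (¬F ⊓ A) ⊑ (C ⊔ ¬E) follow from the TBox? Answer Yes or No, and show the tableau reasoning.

1. (¬F ⊓ A) ⊑ (C ⊔ ¬E)  ⇔  ((¬F ⊓ A) ⊓ (¬C ⊓ E)) unsat w.r.t. T
   all branches close; clash {E, ¬E} at x₀
2. Hence (¬F ⊓ A) ⊑ (C ⊔ ¬E): entailed.

Yes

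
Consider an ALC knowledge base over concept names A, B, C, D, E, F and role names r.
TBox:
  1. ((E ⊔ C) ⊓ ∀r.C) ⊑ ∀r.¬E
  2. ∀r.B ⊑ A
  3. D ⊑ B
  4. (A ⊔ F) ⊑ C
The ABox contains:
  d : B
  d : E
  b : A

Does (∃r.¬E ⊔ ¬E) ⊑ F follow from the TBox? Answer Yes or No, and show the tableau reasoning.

1. (∃r.¬E ⊔ ¬E) ⊑ F  ⇔  ((∃r.¬E ⊔ ¬E) ⊓ ¬F) unsat w.r.t. T
   open: L(x₀) ⊇ {¬A, ¬C, ¬D, ¬E, ¬F, …} (+ ∃-successors)
2. Hence (∃r.¬E ⊔ ¬E) ⊑ F: not entailed.

No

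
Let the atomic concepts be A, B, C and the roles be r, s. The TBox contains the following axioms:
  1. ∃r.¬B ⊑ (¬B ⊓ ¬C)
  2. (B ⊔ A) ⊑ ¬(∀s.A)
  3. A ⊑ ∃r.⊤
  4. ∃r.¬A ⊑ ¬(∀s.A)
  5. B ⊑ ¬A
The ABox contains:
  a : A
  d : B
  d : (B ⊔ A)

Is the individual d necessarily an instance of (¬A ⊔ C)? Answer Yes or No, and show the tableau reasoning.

1. d : (¬A ⊔ C)?  L(d) = {B, (B ⊔ A)} ∪ {(A ⊓ ¬C)}
   clash {A, ¬A} at d — d ∈ (¬A ⊔ C)
2. Hence d : (¬A ⊔ C): entailed.

Yes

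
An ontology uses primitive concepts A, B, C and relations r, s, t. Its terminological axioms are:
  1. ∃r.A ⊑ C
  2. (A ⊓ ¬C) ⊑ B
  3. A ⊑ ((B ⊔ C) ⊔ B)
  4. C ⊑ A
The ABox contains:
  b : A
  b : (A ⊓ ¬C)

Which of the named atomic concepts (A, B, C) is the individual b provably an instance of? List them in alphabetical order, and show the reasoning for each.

1. b : A?  L(b) = {A, (A ⊓ ¬C)} ∪ {¬A}
   clash {A, ¬A} at b — b ∈ A
2. b : B?  L(b) = {A, (A ⊓ ¬C)} ∪ {¬B}
   clash {B, ¬B} at b — b ∈ B
3. b : C?  L(b) = {A, (A ⊓ ¬C)} ∪ {¬C}
   apply at b: (A ⊓ ¬C)⊑B; A⊑((B ⊔ C) ⊔ B)
   open: L(b) ⊇ {A, B, ¬C, ∀r.¬A} — b ∉ C possible
4. Entailed for b: {A, B}

{A, B}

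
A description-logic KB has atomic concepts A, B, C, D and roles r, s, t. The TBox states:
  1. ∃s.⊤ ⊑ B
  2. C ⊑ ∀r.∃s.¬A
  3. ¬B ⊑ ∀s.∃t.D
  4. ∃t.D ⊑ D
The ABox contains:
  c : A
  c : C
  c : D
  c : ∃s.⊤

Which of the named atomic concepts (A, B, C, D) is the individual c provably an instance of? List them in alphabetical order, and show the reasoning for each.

{A, B, C, D}

1. c : A?  L(c) = {A, C, D, ∃s.⊤} ∪ {¬A}
   clash {A, ¬A} at c — c ∈ A
2. c : B?  L(c) = {A, C, D, ∃s.⊤} ∪ {¬B}
   clash {B, ¬B} at c — c ∈ B
3. c : C?  L(c) = {A, C, D, ∃s.⊤} ∪ {¬C}
   clash {C, ¬C} at c — c ∈ C
4. c : D?  L(c) = {A, C, D, ∃s.⊤} ∪ {¬D}
   clash {D, ¬D} at c — c ∈ D
5. Entailed for c: {A, B, C, D}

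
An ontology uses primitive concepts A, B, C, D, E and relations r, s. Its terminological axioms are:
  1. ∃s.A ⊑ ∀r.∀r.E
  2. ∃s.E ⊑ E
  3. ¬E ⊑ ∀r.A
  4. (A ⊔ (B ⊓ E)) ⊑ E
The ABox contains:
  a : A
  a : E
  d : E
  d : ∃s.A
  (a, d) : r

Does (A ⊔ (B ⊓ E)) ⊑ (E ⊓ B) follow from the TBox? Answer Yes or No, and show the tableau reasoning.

No

1. (A ⊔ (B ⊓ E)) ⊑ (E ⊓ B)  ⇔  ((A ⊔ (B ⊓ E)) ⊓ (¬E ⊔ ¬B)) unsat w.r.t. T
   apply at x₀: (A ⊔ (B ⊓ E))⊑E
   open: L(x₀) ⊇ {A, E, ¬B, ∀s.¬A}
2. Hence (A ⊔ (B ⊓ E)) ⊑ (E ⊓ B): not entailed.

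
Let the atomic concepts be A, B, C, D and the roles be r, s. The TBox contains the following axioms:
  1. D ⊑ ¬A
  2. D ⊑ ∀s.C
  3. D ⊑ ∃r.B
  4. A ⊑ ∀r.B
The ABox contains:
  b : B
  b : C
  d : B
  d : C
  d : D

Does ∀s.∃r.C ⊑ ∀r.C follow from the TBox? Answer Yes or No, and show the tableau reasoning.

1. ∀s.∃r.C ⊑ ∀r.C  ⇔  (∀s.∃r.C ⊓ ∃r.¬C) unsat w.r.t. T
   open: L(x₀) ⊇ {¬A, ¬D, ∀s.∃r.C, ∃r.¬C} (+ ∃-successors)
2. Hence ∀s.∃r.C ⊑ ∀r.C: not entailed.

No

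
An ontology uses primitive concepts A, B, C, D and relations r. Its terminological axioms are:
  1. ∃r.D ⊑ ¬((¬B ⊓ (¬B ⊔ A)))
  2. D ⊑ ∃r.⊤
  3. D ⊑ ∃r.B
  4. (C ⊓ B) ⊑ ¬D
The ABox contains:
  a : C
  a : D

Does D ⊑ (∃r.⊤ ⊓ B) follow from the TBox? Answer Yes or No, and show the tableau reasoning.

1. D ⊑ (∃r.⊤ ⊓ B)  ⇔  (D ⊓ (∀r.⊥ ⊔ ¬B)) unsat w.r.t. T
   apply at x₀: D⊑∃r.⊤; D⊑∃r.B
   open: L(x₀) ⊇ {D, ¬B, ∀r.¬D, ∃r.B, ∃r.⊤} (+ ∃-successors)
2. Hence D ⊑ (∃r.⊤ ⊓ B): not entailed.

No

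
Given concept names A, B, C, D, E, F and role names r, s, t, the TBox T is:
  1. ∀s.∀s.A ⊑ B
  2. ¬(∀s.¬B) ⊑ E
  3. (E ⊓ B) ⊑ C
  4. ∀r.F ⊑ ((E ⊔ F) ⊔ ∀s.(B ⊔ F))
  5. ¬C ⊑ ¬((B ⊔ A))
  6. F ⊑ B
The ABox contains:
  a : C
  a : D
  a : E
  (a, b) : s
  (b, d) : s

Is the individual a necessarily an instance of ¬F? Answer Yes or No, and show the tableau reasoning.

1. a : ¬F?  L(a) = {C, D, E} ∪ {F}
   apply at a: F⊑B
   open: L(a) ⊇ {B, C, D, E, F, …} (+ ∃-successors) — a ∉ ¬F possible
2. Hence a : ¬F: not entailed.

No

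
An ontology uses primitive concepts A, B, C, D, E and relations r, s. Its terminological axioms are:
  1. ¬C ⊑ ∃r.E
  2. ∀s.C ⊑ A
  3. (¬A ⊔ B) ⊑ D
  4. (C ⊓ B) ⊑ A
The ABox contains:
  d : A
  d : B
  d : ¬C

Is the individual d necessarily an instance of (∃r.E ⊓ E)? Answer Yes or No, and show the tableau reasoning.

No

1. d : (∃r.E ⊓ E)?  L(d) = {A, B, ¬C} ∪ {(∀r.¬E ⊔ ¬E)}
   apply at d: ¬C⊑∃r.E
   open: L(d) ⊇ {A, B, D, ¬C, ¬E, …} (+ ∃-successors) — d ∉ (∃r.E ⊓ E) possible
2. Hence d : (∃r.E ⊓ E): not entailed.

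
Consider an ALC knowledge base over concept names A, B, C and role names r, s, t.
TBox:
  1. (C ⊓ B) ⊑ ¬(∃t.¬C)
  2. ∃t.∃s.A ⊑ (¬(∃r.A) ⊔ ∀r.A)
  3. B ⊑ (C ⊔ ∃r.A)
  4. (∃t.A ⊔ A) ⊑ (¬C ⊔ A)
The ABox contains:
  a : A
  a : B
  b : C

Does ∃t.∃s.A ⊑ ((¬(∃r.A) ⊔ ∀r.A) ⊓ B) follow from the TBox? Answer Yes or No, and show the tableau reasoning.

No

1. ∃t.∃s.A ⊑ ((¬(∃r.A) ⊔ ∀r.A) ⊓ B)  ⇔  (∃t.∃s.A ⊓ ((∃r.A ⊓ ∃r.¬A) ⊔ ¬B)) unsat w.r.t. T
   apply at x₀: ∃t.∃s.A⊑(¬(∃r.A) ⊔ ∀r.A)
   open: L(x₀) ⊇ {¬A, ¬B, ¬C, ∀r.¬A, ∀t.¬A, …} (+ ∃-successors)
2. Hence ∃t.∃s.A ⊑ ((¬(∃r.A) ⊔ ∀r.A) ⊓ B): not entailed.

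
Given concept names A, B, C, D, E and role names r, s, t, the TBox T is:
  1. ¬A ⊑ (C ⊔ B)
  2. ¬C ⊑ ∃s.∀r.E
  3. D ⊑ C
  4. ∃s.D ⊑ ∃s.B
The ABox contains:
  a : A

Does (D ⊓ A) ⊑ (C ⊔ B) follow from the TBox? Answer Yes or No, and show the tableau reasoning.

Yes

1. (D ⊓ A) ⊑ (C ⊔ B)  ⇔  ((D ⊓ A) ⊓ (¬C ⊓ ¬B)) unsat w.r.t. T
   all branches close; clash {C, ¬C} at x₀
2. Hence (D ⊓ A) ⊑ (C ⊔ B): entailed.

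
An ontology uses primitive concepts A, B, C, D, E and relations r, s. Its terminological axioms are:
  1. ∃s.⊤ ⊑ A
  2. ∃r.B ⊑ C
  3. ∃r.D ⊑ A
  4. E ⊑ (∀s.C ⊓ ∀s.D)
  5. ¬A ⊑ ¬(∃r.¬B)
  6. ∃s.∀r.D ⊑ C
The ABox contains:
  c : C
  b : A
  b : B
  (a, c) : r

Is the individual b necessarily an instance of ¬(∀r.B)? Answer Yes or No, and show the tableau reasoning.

No

1. b : ¬(∀r.B)?  L(b) = {A, B} ∪ {∀r.B}
   open: L(b) ⊇ {A, B, ¬E, ∀r.B, ∀r.¬B, …} — b ∉ ¬(∀r.B) possible
2. Hence b : ¬(∀r.B): not entailed.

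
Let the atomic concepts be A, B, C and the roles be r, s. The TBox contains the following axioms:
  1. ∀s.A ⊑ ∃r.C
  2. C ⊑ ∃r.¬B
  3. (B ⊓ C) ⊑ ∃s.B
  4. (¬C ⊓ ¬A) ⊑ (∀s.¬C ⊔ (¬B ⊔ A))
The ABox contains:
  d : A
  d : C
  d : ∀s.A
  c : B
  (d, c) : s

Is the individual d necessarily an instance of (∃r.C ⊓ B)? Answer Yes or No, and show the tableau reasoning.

1. d : (∃r.C ⊓ B)?  L(d) = {A, C, ∀s.A} ∪ {(∀r.¬C ⊔ ¬B)}
   apply at d: ∀s.A⊑∃r.C; C⊑∃r.¬B
   open: L(d) ⊇ {A, C, ¬B, ∀s.A, ∃r.C, …} (+ ∃-successors) — d ∉ (∃r.C ⊓ B) possible
2. Hence d : (∃r.C ⊓ B): not entailed.

No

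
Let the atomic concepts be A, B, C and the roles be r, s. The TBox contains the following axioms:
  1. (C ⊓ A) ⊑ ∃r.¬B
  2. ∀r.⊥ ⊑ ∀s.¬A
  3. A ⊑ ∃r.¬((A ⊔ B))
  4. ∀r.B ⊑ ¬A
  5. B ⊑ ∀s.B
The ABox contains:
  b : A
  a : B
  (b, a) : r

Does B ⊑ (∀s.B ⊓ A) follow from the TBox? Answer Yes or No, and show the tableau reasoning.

1. B ⊑ (∀s.B ⊓ A)  ⇔  (B ⊓ (∃s.¬B ⊔ ¬A)) unsat w.r.t. T
   apply at x₀: B⊑∀s.B
   open: L(x₀) ⊇ {B, ¬A, ¬C, ∀s.B, ∃r.¬B, …} (+ ∃-successors)
2. Hence B ⊑ (∀s.B ⊓ A): not entailed.

No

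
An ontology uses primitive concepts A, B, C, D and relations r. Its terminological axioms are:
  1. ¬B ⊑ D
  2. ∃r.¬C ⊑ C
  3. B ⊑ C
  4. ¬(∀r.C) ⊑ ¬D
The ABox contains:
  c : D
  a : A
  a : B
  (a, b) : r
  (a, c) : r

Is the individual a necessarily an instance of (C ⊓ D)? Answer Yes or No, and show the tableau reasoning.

No

1. a : (C ⊓ D)?  L(a) = {A, B} ∪ {(¬C ⊔ ¬D)}
   apply at a: B⊑C
   open: L(a) ⊇ {A, B, C, ¬D} — a ∉ (C ⊓ D) possible
2. Hence a : (C ⊓ D): not entailed.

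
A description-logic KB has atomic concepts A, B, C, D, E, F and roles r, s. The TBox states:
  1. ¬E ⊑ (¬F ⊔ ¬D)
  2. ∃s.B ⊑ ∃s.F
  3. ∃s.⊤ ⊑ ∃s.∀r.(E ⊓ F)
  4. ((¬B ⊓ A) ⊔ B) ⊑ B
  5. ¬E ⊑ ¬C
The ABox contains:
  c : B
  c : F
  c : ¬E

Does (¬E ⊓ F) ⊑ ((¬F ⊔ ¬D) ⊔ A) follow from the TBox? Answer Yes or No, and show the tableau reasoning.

Yes

1. (¬E ⊓ F) ⊑ ((¬F ⊔ ¬D) ⊔ A)  ⇔  ((¬E ⊓ F) ⊓ ((F ⊓ D) ⊓ ¬A)) unsat w.r.t. T
   all branches close; clash {D, ¬D} at x₀
2. Hence (¬E ⊓ F) ⊑ ((¬F ⊔ ¬D) ⊔ A): entailed.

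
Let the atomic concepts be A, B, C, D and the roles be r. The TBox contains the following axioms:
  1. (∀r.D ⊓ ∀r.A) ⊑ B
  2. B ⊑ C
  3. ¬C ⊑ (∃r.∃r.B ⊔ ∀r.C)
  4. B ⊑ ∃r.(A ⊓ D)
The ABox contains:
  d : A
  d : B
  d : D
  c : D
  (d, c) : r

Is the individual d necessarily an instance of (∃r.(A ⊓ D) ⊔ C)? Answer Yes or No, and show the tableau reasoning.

Yes

1. d : (∃r.(A ⊓ D) ⊔ C)?  L(d) = {A, B, D} ∪ {(∀r.(¬A ⊔ ¬D) ⊓ ¬C)}
   clash {C, ¬C} at d — d ∈ (∃r.(A ⊓ D) ⊔ C)
2. Hence d : (∃r.(A ⊓ D) ⊔ C): entailed.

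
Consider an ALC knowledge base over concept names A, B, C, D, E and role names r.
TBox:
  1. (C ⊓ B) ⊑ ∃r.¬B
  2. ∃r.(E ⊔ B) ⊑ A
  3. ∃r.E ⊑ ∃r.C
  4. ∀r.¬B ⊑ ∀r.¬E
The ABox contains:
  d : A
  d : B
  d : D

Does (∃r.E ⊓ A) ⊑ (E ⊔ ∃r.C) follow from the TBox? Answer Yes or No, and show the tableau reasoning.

Yes

1. (∃r.E ⊓ A) ⊑ (E ⊔ ∃r.C)  ⇔  ((∃r.E ⊓ A) ⊓ (¬E ⊓ ∀r.¬C)) unsat w.r.t. T
   all branches close; clash {E, ¬E} at an ∃-successor
2. Hence (∃r.E ⊓ A) ⊑ (E ⊔ ∃r.C): entailed.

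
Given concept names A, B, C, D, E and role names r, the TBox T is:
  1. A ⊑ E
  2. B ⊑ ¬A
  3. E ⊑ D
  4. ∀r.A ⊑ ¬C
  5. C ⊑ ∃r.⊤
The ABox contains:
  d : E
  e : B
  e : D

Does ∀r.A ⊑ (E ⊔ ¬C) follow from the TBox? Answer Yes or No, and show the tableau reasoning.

1. ∀r.A ⊑ (E ⊔ ¬C)  ⇔  (∀r.A ⊓ (¬E ⊓ C)) unsat w.r.t. T
   all branches close; clash {E, ¬E} at x₀
2. Hence ∀r.A ⊑ (E ⊔ ¬C): entailed.

Yes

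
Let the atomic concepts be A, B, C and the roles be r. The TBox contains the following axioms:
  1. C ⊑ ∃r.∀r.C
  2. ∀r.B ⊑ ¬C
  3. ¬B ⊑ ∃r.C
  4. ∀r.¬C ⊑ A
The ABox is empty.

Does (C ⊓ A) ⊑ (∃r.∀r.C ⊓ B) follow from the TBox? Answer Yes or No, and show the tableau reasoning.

1. (C ⊓ A) ⊑ (∃r.∀r.C ⊓ B)  ⇔  ((C ⊓ A) ⊓ (∀r.∃r.¬C ⊔ ¬B)) unsat w.r.t. T
   apply at x₀: C⊑∃r.∀r.C
   open: L(x₀) ⊇ {A, C, ¬B, ∃r.C, ∃r.¬B, …} (+ ∃-successors)
2. Hence (C ⊓ A) ⊑ (∃r.∀r.C ⊓ B): not entailed.

No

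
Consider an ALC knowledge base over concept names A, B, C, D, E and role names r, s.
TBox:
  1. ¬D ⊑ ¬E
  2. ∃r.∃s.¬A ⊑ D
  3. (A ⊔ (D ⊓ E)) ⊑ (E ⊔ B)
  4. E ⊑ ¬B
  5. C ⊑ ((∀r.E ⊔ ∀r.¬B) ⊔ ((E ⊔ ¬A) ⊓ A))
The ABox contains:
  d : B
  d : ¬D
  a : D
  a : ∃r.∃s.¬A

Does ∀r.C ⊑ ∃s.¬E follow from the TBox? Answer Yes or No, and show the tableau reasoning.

1. ∀r.C ⊑ ∃s.¬E  ⇔  (∀r.C ⊓ ∀s.E) unsat w.r.t. T
   open: L(x₀) ⊇ {D, ¬A, ¬C, ¬E, ∀r.C, …}
2. Hence ∀r.C ⊑ ∃s.¬E: not entailed.

No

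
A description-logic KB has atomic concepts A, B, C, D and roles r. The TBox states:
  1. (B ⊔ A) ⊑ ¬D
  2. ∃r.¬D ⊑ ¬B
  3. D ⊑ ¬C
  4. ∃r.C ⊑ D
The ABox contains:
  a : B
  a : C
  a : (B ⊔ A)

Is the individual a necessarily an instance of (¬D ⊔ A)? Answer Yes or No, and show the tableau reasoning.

1. a : (¬D ⊔ A)?  L(a) = {B, C, (B ⊔ A)} ∪ {(D ⊓ ¬A)}
   clash {C, ¬C} at a — a ∈ (¬D ⊔ A)
2. Hence a : (¬D ⊔ A): entailed.

Yes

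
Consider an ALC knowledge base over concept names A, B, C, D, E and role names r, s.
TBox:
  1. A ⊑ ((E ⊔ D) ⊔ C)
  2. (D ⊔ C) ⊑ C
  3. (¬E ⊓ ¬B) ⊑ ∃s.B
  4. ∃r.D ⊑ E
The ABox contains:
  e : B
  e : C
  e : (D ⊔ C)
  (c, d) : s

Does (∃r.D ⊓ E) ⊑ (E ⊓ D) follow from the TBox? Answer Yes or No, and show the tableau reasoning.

No

1. (∃r.D ⊓ E) ⊑ (E ⊓ D)  ⇔  ((∃r.D ⊓ E) ⊓ (¬E ⊔ ¬D)) unsat w.r.t. T
   open: L(x₀) ⊇ {E, ¬A, ¬C, ¬D, ∃r.D} (+ ∃-successors)
2. Hence (∃r.D ⊓ E) ⊑ (E ⊓ D): not entailed.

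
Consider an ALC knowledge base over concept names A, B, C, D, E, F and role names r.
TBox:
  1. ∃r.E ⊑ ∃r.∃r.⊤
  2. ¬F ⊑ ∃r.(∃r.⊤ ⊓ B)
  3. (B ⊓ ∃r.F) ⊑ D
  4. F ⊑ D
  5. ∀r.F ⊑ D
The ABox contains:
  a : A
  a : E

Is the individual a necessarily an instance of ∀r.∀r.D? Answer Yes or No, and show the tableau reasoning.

1. a : ∀r.∀r.D?  L(a) = {A, E} ∪ {∃r.∃r.¬D}
   open: L(a) ⊇ {A, E, ¬B, ¬F, ∀r.¬E, …} (+ ∃-successors) — a ∉ ∀r.∀r.D possible
2. Hence a : ∀r.∀r.D: not entailed.

No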